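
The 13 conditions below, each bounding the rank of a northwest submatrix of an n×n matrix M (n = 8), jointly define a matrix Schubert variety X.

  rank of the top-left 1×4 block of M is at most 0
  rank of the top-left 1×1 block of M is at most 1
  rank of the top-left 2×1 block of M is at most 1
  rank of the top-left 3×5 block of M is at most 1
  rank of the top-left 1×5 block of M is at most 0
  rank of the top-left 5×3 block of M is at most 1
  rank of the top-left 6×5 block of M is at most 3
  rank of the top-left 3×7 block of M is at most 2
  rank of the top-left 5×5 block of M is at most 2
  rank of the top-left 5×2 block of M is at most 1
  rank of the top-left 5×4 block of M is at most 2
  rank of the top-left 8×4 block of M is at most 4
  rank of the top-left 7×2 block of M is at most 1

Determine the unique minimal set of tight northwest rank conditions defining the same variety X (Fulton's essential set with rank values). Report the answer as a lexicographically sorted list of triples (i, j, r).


Recovering R(i,j) via the rank-extension bound from the 13 conditions:

  row 1: 0 0 0 0 0 1 1 1
  row 2: 1 1 1 1 1 2 2 2
  row 3: 1 1 1 1 1 2 2 3
  row 4: 1 1 1 2 2 3 3 4
  row 5: 1 1 1 2 2 3 4 5
  row 6: 1 1 2 3 3 4 5 6
  row 7: 1 1 2 3 4 5 6 7
  row 8: 1 2 3 4 5 6 7 8

the unique w with this rank table is (6, 1, 8, 4, 7, 3, 5, 2).

ℓ(w)=17; the 6 essential cells (i,j,r):

[(1, 5, 0), (3, 5, 1), (3, 7, 2), (5, 3, 1), (5, 5, 2), (7, 2, 1)]


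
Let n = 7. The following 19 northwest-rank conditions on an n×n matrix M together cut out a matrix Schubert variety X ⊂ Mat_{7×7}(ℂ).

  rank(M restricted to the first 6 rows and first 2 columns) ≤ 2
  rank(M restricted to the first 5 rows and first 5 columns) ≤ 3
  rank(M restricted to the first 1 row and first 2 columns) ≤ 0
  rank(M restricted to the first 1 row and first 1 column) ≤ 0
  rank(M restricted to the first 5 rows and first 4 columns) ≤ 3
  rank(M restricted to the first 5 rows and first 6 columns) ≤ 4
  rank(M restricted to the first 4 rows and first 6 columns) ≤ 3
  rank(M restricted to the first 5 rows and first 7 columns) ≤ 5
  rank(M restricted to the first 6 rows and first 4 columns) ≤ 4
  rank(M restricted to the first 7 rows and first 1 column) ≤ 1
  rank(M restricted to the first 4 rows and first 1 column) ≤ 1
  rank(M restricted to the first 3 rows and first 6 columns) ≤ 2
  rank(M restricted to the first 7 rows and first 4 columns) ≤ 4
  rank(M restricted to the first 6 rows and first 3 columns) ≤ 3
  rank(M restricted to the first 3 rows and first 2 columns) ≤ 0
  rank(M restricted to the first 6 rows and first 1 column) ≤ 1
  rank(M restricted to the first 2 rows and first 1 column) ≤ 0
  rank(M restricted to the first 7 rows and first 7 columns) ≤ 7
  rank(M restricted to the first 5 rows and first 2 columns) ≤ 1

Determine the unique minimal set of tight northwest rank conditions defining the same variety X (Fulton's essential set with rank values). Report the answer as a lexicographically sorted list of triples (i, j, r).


Computing R[i][j] = min implied NW-rank bound (n=7, 19 conditions):

  R[1]: 0 0 1 1 1 1 1
  R[2]: 0 0 1 2 2 2 2
  R[3]: 0 0 1 2 2 2 3
  R[4]: 1 1 2 3 3 3 4
  R[5]: 1 1 2 3 3 4 5
  R[6]: 1 2 3 4 4 5 6
  R[7]: 1 2 3 4 5 6 7

the unique w with this rank table is (3, 4, 7, 1, 6, 2, 5).

4 SE-corners of the 10-cell Rothe diagram give Ess(w):

[(3, 2, 0), (3, 6, 2), (5, 2, 1), (5, 5, 3)]


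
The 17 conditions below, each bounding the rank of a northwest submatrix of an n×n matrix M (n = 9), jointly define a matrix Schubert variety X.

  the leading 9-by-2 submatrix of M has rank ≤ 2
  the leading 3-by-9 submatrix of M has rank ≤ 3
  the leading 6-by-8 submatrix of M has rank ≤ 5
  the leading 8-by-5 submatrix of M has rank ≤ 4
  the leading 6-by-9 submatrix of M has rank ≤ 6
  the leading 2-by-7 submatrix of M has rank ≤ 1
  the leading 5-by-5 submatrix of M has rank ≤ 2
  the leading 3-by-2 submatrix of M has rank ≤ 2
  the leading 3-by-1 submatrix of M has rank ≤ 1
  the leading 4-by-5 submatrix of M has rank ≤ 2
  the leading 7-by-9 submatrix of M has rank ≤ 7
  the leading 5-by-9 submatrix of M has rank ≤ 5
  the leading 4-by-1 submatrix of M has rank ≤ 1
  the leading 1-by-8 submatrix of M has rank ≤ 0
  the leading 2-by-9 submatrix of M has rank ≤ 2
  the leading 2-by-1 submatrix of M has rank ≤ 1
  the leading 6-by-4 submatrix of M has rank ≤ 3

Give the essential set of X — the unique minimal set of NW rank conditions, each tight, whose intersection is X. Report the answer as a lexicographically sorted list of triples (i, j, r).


Rank table r_w(9×9) implied by the 17 constraints:

  R[1]: 0 0 0 0 0 0 0 0 1
  R[2]: 1 1 1 1 1 1 1 1 2
  R[3]: 1 2 2 2 2 2 2 2 3
  R[4]: 1 2 2 2 2 3 3 3 4
  R[5]: 1 2 2 2 2 3 4 4 5
  R[6]: 1 2 3 3 3 4 5 5 6
  R[7]: 1 2 3 4 4 5 6 6 7
  R[8]: 1 2 3 4 4 5 6 7 8
  R[9]: 1 2 3 4 5 6 7 8 9

second differences of R give the permutation w = (9, 1, 2, 6, 7, 3, 4, 8, 5).

D(w) has 15 cells with 3 SE-corners; essential set:

[(1, 8, 0), (5, 5, 2), (8, 5, 4)]


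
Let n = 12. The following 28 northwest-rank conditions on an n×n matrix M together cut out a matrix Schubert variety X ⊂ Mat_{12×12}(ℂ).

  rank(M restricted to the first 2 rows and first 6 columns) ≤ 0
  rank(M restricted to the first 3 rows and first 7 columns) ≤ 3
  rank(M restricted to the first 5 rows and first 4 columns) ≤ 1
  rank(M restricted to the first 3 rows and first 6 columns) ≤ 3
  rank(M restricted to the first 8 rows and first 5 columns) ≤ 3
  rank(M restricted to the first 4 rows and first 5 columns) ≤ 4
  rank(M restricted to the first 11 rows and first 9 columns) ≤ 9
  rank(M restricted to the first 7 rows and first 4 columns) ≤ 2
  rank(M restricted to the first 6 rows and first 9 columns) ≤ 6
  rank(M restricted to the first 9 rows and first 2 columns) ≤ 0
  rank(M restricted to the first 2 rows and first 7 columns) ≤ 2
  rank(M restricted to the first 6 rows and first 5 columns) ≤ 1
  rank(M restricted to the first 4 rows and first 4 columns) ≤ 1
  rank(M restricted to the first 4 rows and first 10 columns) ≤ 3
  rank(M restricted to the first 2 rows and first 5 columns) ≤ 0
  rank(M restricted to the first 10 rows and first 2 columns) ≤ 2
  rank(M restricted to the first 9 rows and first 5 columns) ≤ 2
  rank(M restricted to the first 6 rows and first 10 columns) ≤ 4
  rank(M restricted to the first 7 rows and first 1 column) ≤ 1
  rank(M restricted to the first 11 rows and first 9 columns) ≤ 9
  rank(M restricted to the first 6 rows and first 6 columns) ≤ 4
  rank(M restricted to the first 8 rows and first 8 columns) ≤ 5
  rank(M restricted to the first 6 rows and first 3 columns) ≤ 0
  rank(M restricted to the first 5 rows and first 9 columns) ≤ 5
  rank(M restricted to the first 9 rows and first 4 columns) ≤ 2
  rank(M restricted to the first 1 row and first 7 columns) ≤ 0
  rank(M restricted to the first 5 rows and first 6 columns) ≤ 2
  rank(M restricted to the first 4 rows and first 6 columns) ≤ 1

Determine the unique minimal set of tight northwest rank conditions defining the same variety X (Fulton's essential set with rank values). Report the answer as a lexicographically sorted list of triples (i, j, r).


Computing R[i][j] = min implied NW-rank bound (n=12, 28 conditions):

  R[1]: 0 0 0 0 0 0 0 1 1 1 1 1
  R[2]: 0 0 0 0 0 0 1 2 2 2 2 2
  R[3]: 0 0 0 1 1 1 2 3 3 3 3 3
  R[4]: 0 0 0 1 1 1 2 3 3 3 4 4
  R[5]: 0 0 0 1 1 2 3 4 4 4 5 5
  R[6]: 0 0 0 1 1 2 3 4 4 4 5 6
  R[7]: 0 0 1 2 2 3 4 5 5 5 6 7
  R[8]: 0 0 1 2 2 3 4 5 6 6 7 8
  R[9]: 0 0 1 2 2 3 4 5 6 7 8 9
  R[10]: 1 1 2 3 3 4 5 6 7 8 9 10
  R[11]: 1 2 3 4 4 5 6 7 8 9 10 11
  R[12]: 1 2 3 4 5 6 7 8 9 10 11 12

reading off 1-entries of Δ²R: w = (8, 7, 4, 11, 6, 12, 3, 9, 10, 1, 2, 5).

Fulton essential set (9 of the 41 Rothe cells):

[(1, 7, 0), (2, 6, 0), (4, 6, 1), (4, 10, 3), (6, 3, 0), (6, 5, 1), (6, 10, 4), (9, 2, 0), (9, 5, 2)]


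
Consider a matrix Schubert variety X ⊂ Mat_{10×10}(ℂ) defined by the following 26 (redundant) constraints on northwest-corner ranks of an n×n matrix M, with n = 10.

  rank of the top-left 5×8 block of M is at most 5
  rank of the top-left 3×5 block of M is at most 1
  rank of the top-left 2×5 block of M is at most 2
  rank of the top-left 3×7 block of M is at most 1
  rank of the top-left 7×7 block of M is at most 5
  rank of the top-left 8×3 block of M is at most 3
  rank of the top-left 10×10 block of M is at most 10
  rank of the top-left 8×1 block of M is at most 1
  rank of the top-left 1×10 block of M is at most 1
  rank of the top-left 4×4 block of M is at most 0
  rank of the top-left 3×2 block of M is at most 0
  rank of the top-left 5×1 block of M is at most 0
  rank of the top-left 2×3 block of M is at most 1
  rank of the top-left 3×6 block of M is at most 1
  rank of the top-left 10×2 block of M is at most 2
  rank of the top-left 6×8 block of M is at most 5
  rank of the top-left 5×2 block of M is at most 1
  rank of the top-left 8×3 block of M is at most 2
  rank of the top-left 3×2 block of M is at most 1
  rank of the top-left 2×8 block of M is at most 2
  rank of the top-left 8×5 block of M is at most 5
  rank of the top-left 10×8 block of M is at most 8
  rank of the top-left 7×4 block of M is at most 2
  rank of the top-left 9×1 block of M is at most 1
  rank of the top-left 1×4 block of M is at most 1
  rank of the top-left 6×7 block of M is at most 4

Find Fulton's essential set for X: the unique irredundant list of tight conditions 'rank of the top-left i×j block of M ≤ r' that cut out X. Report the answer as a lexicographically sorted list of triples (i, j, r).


Reconstructing r_w from the 26 given conditions:

  0  0  0  0  1  1  1  1  1  1
  0  0  0  0  1  1  1  2  2  2
  0  0  0  0  1  1  1  2  3  3
  0  0  0  0  1  2  2  3  4  4
  0  1  1  1  2  3  3  4  5  5
  1  2  2  2  3  4  4  5  6  6
  1  2  2  2  3  4  5  6  7  7
  1  2  2  3  4  5  6  7  8  8
  1  2  3  4  5  6  7  8  9  9
  1  2  3  4  5  6  7  8  9  10

giving w = (5, 8, 9, 6, 2, 1, 7, 4, 3, 10) via Δ²R.

ℓ(w)=24; the 5 essential cells (i,j,r):

[(3, 7, 1), (4, 4, 0), (5, 1, 0), (7, 4, 2), (8, 3, 2)]


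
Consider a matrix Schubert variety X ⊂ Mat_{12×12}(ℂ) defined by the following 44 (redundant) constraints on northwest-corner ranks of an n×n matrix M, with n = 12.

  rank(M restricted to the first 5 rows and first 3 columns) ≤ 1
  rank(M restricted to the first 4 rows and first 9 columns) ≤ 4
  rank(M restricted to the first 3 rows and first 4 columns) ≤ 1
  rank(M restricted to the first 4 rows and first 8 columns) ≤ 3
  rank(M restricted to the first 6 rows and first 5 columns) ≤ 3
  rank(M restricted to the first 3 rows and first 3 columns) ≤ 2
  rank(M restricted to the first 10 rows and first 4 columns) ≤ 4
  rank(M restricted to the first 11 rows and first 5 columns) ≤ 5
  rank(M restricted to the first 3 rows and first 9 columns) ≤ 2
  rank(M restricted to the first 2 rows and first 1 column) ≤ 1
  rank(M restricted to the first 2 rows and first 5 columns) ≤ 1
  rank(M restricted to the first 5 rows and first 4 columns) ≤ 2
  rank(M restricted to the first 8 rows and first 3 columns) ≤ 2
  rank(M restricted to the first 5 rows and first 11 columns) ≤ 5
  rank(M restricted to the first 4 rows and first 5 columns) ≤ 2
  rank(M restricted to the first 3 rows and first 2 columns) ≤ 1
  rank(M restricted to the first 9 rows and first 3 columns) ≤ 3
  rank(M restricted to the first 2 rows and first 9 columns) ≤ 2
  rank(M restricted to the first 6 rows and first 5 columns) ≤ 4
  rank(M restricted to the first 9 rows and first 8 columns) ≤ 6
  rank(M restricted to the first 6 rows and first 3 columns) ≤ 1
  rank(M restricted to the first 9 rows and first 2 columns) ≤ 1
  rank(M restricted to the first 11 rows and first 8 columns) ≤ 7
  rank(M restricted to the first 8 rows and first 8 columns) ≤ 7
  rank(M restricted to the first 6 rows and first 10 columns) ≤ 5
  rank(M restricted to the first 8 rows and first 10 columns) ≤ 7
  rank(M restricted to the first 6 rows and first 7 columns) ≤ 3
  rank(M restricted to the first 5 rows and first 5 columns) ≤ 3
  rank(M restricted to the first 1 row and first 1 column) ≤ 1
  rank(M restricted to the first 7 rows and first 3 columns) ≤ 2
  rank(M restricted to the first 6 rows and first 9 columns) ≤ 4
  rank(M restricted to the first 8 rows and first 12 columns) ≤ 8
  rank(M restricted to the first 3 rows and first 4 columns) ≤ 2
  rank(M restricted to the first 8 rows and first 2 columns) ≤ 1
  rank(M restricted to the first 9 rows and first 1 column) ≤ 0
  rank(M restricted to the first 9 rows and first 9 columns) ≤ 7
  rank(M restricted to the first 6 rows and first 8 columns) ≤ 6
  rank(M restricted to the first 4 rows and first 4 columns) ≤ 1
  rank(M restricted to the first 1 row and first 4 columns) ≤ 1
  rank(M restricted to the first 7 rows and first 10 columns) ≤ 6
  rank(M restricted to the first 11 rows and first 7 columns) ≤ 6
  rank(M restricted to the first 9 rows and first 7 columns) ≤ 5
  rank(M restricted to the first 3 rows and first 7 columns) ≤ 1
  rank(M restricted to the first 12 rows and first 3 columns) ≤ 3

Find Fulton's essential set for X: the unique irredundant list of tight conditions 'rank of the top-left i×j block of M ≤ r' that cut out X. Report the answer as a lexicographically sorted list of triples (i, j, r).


Rank table r_w(12×12) implied by the 44 constraints:

  R[1]: 0, 1, 1, 1, 1, 1, 1, 1, 1, 1, 1, 1
  R[2]: 0, 1, 1, 1, 1, 1, 1, 2, 2, 2, 2, 2
  R[3]: 0, 1, 1, 1, 1, 1, 1, 2, 2, 3, 3, 3
  R[4]: 0, 1, 1, 1, 2, 2, 2, 3, 3, 4, 4, 4
  R[5]: 0, 1, 1, 2, 3, 3, 3, 4, 4, 5, 5, 5
  R[6]: 0, 1, 1, 2, 3, 3, 3, 4, 4, 5, 6, 6
  R[7]: 0, 1, 2, 3, 4, 4, 4, 5, 5, 6, 7, 7
  R[8]: 0, 1, 2, 3, 4, 5, 5, 6, 6, 7, 8, 8
  R[9]: 0, 1, 2, 3, 4, 5, 5, 6, 7, 8, 9, 9
  R[10]: 1, 2, 3, 4, 5, 6, 6, 7, 8, 9, 10, 10
  R[11]: 1, 2, 3, 4, 5, 6, 6, 7, 8, 9, 10, 11
  R[12]: 1, 2, 3, 4, 5, 6, 7, 8, 9, 10, 11, 12

hence w(1..12) = (2, 8, 10, 5, 4, 11, 3, 6, 9, 1, 12, 7).

D(w) has 29 cells with 9 SE-corners; essential set:

[(3, 7, 1), (3, 9, 2), (4, 4, 1), (6, 3, 1), (6, 7, 3), (6, 9, 4), (9, 1, 0), (9, 7, 5), (11, 7, 6)]


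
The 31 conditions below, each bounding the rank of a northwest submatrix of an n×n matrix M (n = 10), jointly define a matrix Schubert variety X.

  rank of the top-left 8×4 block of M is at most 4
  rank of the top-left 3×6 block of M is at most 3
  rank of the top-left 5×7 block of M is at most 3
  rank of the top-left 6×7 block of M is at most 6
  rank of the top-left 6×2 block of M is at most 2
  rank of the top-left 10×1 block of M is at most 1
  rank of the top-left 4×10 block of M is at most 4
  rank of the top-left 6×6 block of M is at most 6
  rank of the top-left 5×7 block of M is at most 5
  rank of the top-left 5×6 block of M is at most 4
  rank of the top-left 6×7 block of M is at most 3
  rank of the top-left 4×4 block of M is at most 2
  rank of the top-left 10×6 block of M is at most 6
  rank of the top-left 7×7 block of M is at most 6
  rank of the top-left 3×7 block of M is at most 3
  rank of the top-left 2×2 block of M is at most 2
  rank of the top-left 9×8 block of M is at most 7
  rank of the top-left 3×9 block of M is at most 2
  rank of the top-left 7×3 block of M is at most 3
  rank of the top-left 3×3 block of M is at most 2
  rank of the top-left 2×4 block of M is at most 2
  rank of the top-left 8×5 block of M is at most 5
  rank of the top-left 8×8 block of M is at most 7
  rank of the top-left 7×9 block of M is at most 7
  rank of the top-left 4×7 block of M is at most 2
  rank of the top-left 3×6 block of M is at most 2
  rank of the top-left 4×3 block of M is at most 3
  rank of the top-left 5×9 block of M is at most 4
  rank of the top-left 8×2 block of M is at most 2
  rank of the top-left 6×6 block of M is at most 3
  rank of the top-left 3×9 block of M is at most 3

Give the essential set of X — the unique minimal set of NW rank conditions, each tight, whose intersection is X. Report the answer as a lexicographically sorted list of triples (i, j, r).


The tightest implied rank at each (i,j), from the 31 conditions:

  R[1]: 1 1 1 1 1 1 1 1 1 1
  R[2]: 1 2 2 2 2 2 2 2 2 2
  R[3]: 1 2 2 2 2 2 2 2 2 3
  R[4]: 1 2 2 2 2 2 2 3 3 4
  R[5]: 1 2 3 3 3 3 3 4 4 5
  R[6]: 1 2 3 3 3 3 3 4 5 6
  R[7]: 1 2 3 4 4 4 4 5 6 7
  R[8]: 1 2 3 4 5 5 5 6 7 8
  R[9]: 1 2 3 4 5 6 6 7 8 9
  R[10]: 1 2 3 4 5 6 7 8 9 10

hence w(1..10) = (1, 2, 10, 8, 3, 9, 4, 5, 6, 7).

Fulton essential set (3 of the 16 Rothe cells):

[(3, 9, 2), (4, 7, 2), (6, 7, 3)]


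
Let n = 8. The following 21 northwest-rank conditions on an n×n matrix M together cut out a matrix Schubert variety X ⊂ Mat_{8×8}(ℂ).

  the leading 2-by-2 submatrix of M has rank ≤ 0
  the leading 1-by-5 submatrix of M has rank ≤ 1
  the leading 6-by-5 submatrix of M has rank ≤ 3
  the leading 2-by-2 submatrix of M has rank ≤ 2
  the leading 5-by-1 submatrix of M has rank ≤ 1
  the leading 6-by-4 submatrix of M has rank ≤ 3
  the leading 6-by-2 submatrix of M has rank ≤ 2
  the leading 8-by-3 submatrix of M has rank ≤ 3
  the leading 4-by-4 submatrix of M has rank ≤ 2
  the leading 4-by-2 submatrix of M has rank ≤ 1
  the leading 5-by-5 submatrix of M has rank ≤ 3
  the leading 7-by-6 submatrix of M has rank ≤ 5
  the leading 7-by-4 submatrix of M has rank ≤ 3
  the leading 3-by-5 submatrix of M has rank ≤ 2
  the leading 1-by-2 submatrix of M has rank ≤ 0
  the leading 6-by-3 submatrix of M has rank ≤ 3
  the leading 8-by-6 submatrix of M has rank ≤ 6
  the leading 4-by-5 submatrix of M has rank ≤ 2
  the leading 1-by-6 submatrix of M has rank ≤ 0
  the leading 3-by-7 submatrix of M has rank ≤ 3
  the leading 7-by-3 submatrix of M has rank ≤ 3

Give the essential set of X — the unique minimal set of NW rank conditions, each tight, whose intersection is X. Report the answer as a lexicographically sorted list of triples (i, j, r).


The tightest implied rank at each (i,j), from the 21 conditions:

  row 1: 0 | 0 | 0 | 0 | 0 | 0 | 1 | 1
  row 2: 0 | 0 | 1 | 1 | 1 | 1 | 2 | 2
  row 3: 1 | 1 | 2 | 2 | 2 | 2 | 3 | 3
  row 4: 1 | 1 | 2 | 2 | 2 | 3 | 4 | 4
  row 5: 1 | 2 | 3 | 3 | 3 | 4 | 5 | 5
  row 6: 1 | 2 | 3 | 3 | 3 | 4 | 5 | 6
  row 7: 1 | 2 | 3 | 3 | 4 | 5 | 6 | 7
  row 8: 1 | 2 | 3 | 4 | 5 | 6 | 7 | 8

hence w(1..8) = (7, 3, 1, 6, 2, 8, 5, 4).

6 SE-corners of the 14-cell Rothe diagram give Ess(w):

[(1, 6, 0), (2, 2, 0), (4, 2, 1), (4, 5, 2), (6, 5, 3), (7, 4, 3)]


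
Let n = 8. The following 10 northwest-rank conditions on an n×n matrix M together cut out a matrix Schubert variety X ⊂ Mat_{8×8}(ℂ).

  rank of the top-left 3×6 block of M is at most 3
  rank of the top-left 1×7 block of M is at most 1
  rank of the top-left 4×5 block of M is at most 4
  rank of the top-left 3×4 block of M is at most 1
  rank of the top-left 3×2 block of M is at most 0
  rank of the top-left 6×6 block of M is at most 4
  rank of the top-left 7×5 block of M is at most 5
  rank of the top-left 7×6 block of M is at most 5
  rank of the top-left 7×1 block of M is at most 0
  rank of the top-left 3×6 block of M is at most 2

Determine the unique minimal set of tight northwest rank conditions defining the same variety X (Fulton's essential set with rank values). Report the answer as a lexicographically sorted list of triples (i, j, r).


Recovering R(i,j) via the rank-extension bound from the 10 conditions:

  0, 0, 1, 1, 1, 1, 1, 1
  0, 0, 1, 1, 2, 2, 2, 2
  0, 0, 1, 1, 2, 2, 3, 3
  0, 1, 2, 2, 3, 3, 4, 4
  0, 1, 2, 3, 4, 4, 5, 5
  0, 1, 2, 3, 4, 4, 5, 6
  0, 1, 2, 3, 4, 5, 6, 7
  1, 2, 3, 4, 5, 6, 7, 8

second differences of R give the permutation w = (3, 5, 7, 2, 4, 8, 6, 1).

ℓ(w)=14; the 5 essential cells (i,j,r):

[(3, 2, 0), (3, 4, 1), (3, 6, 2), (6, 6, 4), (7, 1, 0)]


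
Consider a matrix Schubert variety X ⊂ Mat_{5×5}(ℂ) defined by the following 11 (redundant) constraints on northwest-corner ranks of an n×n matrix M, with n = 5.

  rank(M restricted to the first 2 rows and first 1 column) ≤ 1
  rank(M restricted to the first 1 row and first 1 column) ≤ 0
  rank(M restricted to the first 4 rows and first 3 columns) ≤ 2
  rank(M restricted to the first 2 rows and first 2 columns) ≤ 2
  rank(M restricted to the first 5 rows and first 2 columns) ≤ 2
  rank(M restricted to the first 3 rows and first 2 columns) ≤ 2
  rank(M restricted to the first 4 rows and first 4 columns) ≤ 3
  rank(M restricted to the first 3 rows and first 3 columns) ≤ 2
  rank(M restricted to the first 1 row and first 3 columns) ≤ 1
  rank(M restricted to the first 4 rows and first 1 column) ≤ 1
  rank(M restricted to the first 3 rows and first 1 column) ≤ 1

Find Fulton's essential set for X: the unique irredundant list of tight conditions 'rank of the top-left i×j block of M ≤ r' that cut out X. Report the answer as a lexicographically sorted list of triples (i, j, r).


Propagating the 11 rank bounds to every northwest block:

  i=1: 0 | 1 | 1 | 1 | 1
  i=2: 1 | 2 | 2 | 2 | 2
  i=3: 1 | 2 | 2 | 3 | 3
  i=4: 1 | 2 | 2 | 3 | 4
  i=5: 1 | 2 | 3 | 4 | 5

second differences of R give the permutation w = (2, 1, 4, 5, 3).

|D(w)|=3, |Ess(w)|=2:

[(1, 1, 0), (4, 3, 2)]


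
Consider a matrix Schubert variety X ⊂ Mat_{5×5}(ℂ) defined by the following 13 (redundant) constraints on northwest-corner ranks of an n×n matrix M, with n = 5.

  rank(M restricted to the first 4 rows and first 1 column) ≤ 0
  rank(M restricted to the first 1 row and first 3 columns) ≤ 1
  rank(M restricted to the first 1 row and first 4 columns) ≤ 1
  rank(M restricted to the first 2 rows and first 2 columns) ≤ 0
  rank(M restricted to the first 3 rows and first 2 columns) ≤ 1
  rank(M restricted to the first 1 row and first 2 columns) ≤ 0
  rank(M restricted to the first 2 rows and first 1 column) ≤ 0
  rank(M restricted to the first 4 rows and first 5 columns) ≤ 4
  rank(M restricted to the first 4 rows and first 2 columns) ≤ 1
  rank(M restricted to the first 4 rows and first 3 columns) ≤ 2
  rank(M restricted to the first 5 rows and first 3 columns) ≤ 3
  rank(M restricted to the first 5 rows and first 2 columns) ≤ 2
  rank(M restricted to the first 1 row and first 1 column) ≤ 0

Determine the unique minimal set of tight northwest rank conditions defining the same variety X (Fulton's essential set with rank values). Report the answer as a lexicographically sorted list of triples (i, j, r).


The tightest implied rank at each (i,j), from the 13 conditions:

  i=1: 0  0  1  1  1
  i=2: 0  0  1  2  2
  i=3: 0  1  2  3  3
  i=4: 0  1  2  3  4
  i=5: 1  2  3  4  5

reading off 1-entries of Δ²R: w = (3, 4, 2, 5, 1).

2 SE-corners of the 6-cell Rothe diagram give Ess(w):

[(2, 2, 0), (4, 1, 0)]


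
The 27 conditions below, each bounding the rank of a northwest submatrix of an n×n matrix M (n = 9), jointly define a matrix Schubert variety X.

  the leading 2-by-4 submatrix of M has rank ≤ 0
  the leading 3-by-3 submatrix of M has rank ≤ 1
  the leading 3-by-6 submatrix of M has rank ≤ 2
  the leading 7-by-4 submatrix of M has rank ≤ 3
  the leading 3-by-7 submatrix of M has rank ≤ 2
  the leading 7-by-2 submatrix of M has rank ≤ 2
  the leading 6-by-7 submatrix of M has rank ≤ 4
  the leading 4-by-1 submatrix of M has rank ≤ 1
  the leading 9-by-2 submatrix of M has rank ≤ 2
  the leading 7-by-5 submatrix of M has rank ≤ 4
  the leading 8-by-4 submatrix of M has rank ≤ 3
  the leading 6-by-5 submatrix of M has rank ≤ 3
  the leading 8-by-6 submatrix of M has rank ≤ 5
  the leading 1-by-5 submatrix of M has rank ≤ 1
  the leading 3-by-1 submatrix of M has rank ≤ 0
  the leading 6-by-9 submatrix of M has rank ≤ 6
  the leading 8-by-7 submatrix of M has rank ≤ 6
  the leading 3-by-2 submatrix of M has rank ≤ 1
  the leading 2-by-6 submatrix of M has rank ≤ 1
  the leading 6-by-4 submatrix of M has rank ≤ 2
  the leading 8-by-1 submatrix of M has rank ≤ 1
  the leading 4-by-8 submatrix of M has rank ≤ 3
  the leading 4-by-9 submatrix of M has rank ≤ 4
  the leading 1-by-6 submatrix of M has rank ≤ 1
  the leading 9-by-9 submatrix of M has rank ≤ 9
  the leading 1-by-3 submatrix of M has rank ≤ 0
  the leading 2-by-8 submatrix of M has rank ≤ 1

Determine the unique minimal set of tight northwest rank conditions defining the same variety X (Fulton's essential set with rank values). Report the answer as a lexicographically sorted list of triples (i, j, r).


Reconstructing r_w from the 27 given conditions:

  0, 0, 0, 0, 1, 1, 1, 1, 1
  0, 0, 0, 0, 1, 1, 1, 1, 2
  0, 1, 1, 1, 2, 2, 2, 2, 3
  1, 2, 2, 2, 3, 3, 3, 3, 4
  1, 2, 2, 2, 3, 4, 4, 4, 5
  1, 2, 2, 2, 3, 4, 4, 5, 6
  1, 2, 3, 3, 4, 5, 5, 6, 7
  1, 2, 3, 3, 4, 5, 6, 7, 8
  1, 2, 3, 4, 5, 6, 7, 8, 9

giving w = (5, 9, 2, 1, 6, 8, 3, 7, 4) via Δ²R.

D(w) has 18 cells with 6 SE-corners; essential set:

[(2, 4, 0), (2, 8, 1), (3, 1, 0), (6, 4, 2), (6, 7, 4), (8, 4, 3)]


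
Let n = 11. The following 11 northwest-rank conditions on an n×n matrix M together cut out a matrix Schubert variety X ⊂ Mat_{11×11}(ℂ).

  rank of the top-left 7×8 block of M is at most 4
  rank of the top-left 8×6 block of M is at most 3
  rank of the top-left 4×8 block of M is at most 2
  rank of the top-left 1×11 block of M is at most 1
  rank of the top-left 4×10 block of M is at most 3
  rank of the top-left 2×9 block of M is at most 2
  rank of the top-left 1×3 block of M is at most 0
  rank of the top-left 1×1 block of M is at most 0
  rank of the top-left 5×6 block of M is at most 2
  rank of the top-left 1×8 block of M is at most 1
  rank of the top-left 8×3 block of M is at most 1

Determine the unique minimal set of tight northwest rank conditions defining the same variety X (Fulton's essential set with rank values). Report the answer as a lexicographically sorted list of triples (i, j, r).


Propagating the 11 rank bounds to every northwest block:

  0 0 0 1 1 1 1 1 1 1 1
  1 1 1 2 2 2 2 2 2 2 2
  1 1 1 2 2 2 2 2 3 3 3
  1 1 1 2 2 2 2 2 3 3 4
  1 1 1 2 2 2 3 3 4 4 5
  1 1 1 2 3 3 4 4 5 5 6
  1 1 1 2 3 3 4 4 5 6 7
  1 1 1 2 3 3 4 5 6 7 8
  1 2 2 3 4 4 5 6 7 8 9
  1 2 3 4 5 5 6 7 8 9 10
  1 2 3 4 5 6 7 8 9 10 11

giving w = (4, 1, 9, 11, 7, 5, 10, 8, 2, 3, 6) via Δ²R.

7 SE-corners of the 29-cell Rothe diagram give Ess(w):

[(1, 3, 0), (4, 8, 2), (4, 10, 3), (5, 6, 2), (7, 8, 4), (8, 3, 1), (8, 6, 3)]


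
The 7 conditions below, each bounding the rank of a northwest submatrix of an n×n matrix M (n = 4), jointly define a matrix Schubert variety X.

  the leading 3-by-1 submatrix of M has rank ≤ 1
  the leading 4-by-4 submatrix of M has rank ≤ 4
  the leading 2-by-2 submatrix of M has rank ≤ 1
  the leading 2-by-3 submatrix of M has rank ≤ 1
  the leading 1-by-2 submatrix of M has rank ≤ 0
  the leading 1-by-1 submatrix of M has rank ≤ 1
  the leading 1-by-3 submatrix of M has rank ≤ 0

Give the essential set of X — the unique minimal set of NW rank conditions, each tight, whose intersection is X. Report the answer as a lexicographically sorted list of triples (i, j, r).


Computing R[i][j] = min implied NW-rank bound (n=4, 7 conditions):

  row 1: 0 0 0 1
  row 2: 1 1 1 2
  row 3: 1 2 2 3
  row 4: 1 2 3 4

giving w = (4, 1, 2, 3) via Δ²R.

Fulton essential set (1 of the 3 Rothe cells):

[(1, 3, 0)]


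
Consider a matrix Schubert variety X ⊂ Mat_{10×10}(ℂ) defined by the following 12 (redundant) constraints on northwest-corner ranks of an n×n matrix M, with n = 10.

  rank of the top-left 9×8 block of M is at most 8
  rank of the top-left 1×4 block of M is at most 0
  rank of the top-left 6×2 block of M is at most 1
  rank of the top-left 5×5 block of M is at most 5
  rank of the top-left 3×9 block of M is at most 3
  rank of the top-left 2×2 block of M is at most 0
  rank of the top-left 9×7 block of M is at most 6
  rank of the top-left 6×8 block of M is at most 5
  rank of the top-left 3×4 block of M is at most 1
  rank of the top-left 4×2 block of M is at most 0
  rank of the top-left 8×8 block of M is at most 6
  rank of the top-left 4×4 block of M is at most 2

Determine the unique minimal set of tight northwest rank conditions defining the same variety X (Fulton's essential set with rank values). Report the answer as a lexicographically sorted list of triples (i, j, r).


Propagating the 12 rank bounds to every northwest block:

  row 1: 0 0 0 0 1 1 1 1 1 1
  row 2: 0 0 1 1 2 2 2 2 2 2
  row 3: 0 0 1 1 2 3 3 3 3 3
  row 4: 0 0 1 2 3 4 4 4 4 4
  row 5: 1 1 2 3 4 5 5 5 5 5
  row 6: 1 1 2 3 4 5 5 5 6 6
  row 7: 1 2 3 4 5 6 6 6 7 7
  row 8: 1 2 3 4 5 6 6 6 7 8
  row 9: 1 2 3 4 5 6 6 7 8 9
  row 10: 1 2 3 4 5 6 7 8 9 10

second differences of R give the permutation w = (5, 3, 6, 4, 1, 9, 2, 10, 8, 7).

Fulton essential set (7 of the 17 Rothe cells):

[(1, 4, 0), (3, 4, 1), (4, 2, 0), (6, 2, 1), (6, 8, 5), (8, 8, 6), (9, 7, 6)]


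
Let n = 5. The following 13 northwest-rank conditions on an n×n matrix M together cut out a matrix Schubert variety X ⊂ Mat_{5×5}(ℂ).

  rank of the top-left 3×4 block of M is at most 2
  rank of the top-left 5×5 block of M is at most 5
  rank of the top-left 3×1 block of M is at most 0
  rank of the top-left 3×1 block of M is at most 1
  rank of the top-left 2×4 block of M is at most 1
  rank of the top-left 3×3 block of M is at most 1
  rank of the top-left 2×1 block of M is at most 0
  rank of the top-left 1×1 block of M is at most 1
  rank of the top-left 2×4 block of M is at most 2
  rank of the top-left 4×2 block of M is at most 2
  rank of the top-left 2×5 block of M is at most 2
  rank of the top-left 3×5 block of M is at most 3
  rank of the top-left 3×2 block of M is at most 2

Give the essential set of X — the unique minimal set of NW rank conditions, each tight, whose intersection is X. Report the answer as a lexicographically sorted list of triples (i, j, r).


Rank table r_w(5×5) implied by the 13 constraints:

  R[1]: 0  1  1  1  1
  R[2]: 0  1  1  1  2
  R[3]: 0  1  1  2  3
  R[4]: 1  2  2  3  4
  R[5]: 1  2  3  4  5

second differences of R give the permutation w = (2, 5, 4, 1, 3).

ℓ(w)=6; the 3 essential cells (i,j,r):

[(2, 4, 1), (3, 1, 0), (3, 3, 1)]


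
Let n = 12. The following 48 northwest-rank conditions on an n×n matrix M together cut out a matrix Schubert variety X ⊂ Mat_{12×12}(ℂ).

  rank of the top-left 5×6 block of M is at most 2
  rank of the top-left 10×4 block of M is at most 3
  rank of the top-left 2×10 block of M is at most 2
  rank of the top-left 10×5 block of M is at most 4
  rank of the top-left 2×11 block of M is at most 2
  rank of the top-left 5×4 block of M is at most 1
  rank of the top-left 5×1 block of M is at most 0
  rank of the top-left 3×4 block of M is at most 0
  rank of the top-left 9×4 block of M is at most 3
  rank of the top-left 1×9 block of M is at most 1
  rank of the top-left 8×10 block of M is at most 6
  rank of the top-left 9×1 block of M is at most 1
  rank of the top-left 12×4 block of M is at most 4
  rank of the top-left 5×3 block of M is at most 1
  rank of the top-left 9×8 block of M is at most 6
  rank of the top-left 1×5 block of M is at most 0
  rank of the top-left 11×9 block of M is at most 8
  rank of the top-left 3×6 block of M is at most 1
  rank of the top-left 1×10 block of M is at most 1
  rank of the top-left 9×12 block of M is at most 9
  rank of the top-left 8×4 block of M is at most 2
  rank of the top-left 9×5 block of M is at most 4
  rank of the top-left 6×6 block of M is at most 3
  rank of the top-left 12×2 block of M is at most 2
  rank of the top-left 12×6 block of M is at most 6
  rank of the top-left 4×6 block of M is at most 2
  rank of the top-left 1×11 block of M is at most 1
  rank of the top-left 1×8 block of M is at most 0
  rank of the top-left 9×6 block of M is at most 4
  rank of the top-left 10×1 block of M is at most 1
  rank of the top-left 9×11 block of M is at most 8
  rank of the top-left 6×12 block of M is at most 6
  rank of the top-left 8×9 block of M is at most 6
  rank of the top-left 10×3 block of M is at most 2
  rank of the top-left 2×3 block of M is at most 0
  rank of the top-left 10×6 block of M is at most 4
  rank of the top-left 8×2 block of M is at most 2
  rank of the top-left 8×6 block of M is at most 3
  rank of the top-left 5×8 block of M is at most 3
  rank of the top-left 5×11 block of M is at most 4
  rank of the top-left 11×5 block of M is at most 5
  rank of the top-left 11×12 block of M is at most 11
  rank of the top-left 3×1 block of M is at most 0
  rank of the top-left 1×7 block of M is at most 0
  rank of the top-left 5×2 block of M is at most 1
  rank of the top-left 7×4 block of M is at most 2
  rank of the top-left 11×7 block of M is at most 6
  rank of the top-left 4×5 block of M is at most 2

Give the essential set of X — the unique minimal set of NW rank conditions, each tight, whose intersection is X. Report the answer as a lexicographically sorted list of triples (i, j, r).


Propagating the 48 rank bounds to every northwest block:

  R[1]: 0, 0, 0, 0, 0, 0, 0, 0, 1, 1, 1, 1
  R[2]: 0, 0, 0, 0, 1, 1, 1, 1, 2, 2, 2, 2
  R[3]: 0, 0, 0, 0, 1, 1, 2, 2, 3, 3, 3, 3
  R[4]: 0, 1, 1, 1, 2, 2, 3, 3, 4, 4, 4, 4
  R[5]: 0, 1, 1, 1, 2, 2, 3, 3, 4, 4, 4, 5
  R[6]: 1, 2, 2, 2, 3, 3, 4, 4, 5, 5, 5, 6
  R[7]: 1, 2, 2, 2, 3, 3, 4, 5, 6, 6, 6, 7
  R[8]: 1, 2, 2, 2, 3, 3, 4, 5, 6, 6, 7, 8
  R[9]: 1, 2, 2, 3, 4, 4, 5, 6, 7, 7, 8, 9
  R[10]: 1, 2, 2, 3, 4, 4, 5, 6, 7, 8, 9, 10
  R[11]: 1, 2, 3, 4, 5, 5, 6, 7, 8, 9, 10, 11
  R[12]: 1, 2, 3, 4, 5, 6, 7, 8, 9, 10, 11, 12

the unique w with this rank table is (9, 5, 7, 2, 12, 1, 8, 11, 4, 10, 3, 6).

Rothe diagram D(w) (35 cells), 13 SE-corners (essential conditions):

[(1, 8, 0), (3, 4, 0), (3, 6, 1), (5, 1, 0), (5, 4, 1), (5, 6, 2), (5, 8, 3), (5, 11, 4), (8, 4, 2), (8, 6, 3), (8, 10, 6), (10, 3, 2), (10, 6, 4)]


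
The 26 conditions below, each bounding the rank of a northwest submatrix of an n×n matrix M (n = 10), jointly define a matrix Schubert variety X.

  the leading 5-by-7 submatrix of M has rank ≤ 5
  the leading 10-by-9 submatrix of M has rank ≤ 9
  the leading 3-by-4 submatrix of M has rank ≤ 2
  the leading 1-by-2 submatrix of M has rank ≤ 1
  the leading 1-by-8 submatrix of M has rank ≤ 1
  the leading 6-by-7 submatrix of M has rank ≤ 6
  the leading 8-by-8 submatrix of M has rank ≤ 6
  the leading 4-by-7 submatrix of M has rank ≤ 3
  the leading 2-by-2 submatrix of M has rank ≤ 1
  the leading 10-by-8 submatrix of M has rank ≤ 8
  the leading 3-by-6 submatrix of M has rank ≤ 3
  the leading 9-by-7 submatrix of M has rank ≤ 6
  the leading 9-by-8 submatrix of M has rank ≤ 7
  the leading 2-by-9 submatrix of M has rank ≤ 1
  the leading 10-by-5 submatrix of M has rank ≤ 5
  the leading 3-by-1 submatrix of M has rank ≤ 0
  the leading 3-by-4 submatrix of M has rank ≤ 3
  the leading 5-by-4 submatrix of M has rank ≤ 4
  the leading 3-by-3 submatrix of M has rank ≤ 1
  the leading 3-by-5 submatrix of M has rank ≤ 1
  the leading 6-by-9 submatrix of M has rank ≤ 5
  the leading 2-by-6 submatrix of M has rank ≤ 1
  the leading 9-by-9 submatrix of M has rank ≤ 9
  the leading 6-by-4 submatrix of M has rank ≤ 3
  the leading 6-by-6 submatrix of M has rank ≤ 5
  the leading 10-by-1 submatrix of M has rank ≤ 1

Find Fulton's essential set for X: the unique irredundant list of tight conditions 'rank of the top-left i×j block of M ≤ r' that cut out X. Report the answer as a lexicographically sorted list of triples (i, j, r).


The tightest implied rank at each (i,j), from the 26 conditions:

  R[1]: 0, 1, 1, 1, 1, 1, 1, 1, 1, 1
  R[2]: 0, 1, 1, 1, 1, 1, 1, 1, 1, 2
  R[3]: 0, 1, 1, 1, 1, 2, 2, 2, 2, 3
  R[4]: 1, 2, 2, 2, 2, 3, 3, 3, 3, 4
  R[5]: 1, 2, 3, 3, 3, 4, 4, 4, 4, 5
  R[6]: 1, 2, 3, 3, 4, 5, 5, 5, 5, 6
  R[7]: 1, 2, 3, 4, 5, 6, 6, 6, 6, 7
  R[8]: 1, 2, 3, 4, 5, 6, 6, 6, 7, 8
  R[9]: 1, 2, 3, 4, 5, 6, 6, 7, 8, 9
  R[10]: 1, 2, 3, 4, 5, 6, 7, 8, 9, 10

the unique w with this rank table is (2, 10, 6, 1, 3, 5, 4, 9, 8, 7).

6 SE-corners of the 17-cell Rothe diagram give Ess(w):

[(2, 9, 1), (3, 1, 0), (3, 5, 1), (6, 4, 3), (8, 8, 6), (9, 7, 6)]


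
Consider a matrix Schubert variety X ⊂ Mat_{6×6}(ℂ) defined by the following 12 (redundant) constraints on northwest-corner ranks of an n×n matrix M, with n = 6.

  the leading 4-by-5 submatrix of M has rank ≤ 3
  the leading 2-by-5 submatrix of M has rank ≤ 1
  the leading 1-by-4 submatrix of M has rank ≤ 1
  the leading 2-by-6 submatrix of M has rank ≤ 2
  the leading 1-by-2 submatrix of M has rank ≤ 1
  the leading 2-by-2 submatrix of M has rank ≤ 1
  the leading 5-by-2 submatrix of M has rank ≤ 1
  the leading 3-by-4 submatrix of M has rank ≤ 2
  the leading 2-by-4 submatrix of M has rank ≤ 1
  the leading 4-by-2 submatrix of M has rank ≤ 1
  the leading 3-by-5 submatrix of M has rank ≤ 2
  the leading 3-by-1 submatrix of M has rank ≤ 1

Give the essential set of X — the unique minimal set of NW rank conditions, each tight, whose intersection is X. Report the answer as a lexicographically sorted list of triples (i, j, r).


Propagating the 12 rank bounds to every northwest block:

  R[1]: 1 | 1 | 1 | 1 | 1 | 1
  R[2]: 1 | 1 | 1 | 1 | 1 | 2
  R[3]: 1 | 1 | 2 | 2 | 2 | 3
  R[4]: 1 | 1 | 2 | 3 | 3 | 4
  R[5]: 1 | 1 | 2 | 3 | 4 | 5
  R[6]: 1 | 2 | 3 | 4 | 5 | 6

so w = (1, 6, 3, 4, 5, 2).

Rothe diagram D(w) (7 cells), 2 SE-corners (essential conditions):

[(2, 5, 1), (5, 2, 1)]


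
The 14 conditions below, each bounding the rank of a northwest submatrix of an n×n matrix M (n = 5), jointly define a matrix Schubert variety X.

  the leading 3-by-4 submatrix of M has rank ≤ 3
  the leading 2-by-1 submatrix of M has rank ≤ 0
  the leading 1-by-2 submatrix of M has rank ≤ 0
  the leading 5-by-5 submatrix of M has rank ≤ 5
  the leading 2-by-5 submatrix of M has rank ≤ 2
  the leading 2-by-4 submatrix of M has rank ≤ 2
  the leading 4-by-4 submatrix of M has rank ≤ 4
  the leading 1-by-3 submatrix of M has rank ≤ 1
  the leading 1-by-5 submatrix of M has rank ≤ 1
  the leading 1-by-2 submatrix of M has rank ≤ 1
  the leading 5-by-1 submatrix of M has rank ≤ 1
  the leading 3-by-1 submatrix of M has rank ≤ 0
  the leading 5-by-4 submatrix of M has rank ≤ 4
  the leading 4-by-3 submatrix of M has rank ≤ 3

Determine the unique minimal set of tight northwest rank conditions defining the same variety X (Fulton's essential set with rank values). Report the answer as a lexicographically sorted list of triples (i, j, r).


Reconstructing r_w from the 14 given conditions:

  i=1: 0 | 0 | 1 | 1 | 1
  i=2: 0 | 1 | 2 | 2 | 2
  i=3: 0 | 1 | 2 | 3 | 3
  i=4: 1 | 2 | 3 | 4 | 4
  i=5: 1 | 2 | 3 | 4 | 5

hence w(1..5) = (3, 2, 4, 1, 5).

D(w) has 4 cells with 2 SE-corners; essential set:

[(1, 2, 0), (3, 1, 0)]


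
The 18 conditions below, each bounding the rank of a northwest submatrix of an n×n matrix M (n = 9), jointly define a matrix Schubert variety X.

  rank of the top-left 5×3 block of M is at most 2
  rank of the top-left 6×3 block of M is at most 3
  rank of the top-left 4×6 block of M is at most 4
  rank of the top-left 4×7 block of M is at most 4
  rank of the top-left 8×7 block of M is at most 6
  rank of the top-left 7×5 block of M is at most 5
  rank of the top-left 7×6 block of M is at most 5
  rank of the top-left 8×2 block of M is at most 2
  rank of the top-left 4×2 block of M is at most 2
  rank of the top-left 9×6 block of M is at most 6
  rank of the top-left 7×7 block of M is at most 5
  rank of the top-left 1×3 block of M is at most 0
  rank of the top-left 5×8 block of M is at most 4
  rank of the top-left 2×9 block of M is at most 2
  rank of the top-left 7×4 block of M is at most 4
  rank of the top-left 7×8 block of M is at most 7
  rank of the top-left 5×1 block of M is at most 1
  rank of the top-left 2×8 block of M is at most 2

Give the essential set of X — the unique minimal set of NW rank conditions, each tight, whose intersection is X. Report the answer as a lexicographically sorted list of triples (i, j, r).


Recovering R(i,j) via the rank-extension bound from the 18 conditions:

  row 1: 0 | 0 | 0 | 1 | 1 | 1 | 1 | 1 | 1
  row 2: 1 | 1 | 1 | 2 | 2 | 2 | 2 | 2 | 2
  row 3: 1 | 2 | 2 | 3 | 3 | 3 | 3 | 3 | 3
  row 4: 1 | 2 | 2 | 3 | 4 | 4 | 4 | 4 | 4
  row 5: 1 | 2 | 2 | 3 | 4 | 4 | 4 | 4 | 5
  row 6: 1 | 2 | 3 | 4 | 5 | 5 | 5 | 5 | 6
  row 7: 1 | 2 | 3 | 4 | 5 | 5 | 5 | 6 | 7
  row 8: 1 | 2 | 3 | 4 | 5 | 6 | 6 | 7 | 8
  row 9: 1 | 2 | 3 | 4 | 5 | 6 | 7 | 8 | 9

so w = (4, 1, 2, 5, 9, 3, 8, 6, 7).

ℓ(w)=10; the 4 essential cells (i,j,r):

[(1, 3, 0), (5, 3, 2), (5, 8, 4), (7, 7, 5)]
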